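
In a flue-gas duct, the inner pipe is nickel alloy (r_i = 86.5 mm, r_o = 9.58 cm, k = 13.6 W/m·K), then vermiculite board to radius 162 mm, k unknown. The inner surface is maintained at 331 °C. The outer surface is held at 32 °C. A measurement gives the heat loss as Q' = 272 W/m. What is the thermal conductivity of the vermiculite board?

ΣR = ΔT/Q' = |331 − 32|/272 = 1.099 m·K/W
Known resistances:
  R'_nickel alloy = ln(0.0958/0.0865)/(2πk) = 0.1021/(2π·13.6) = 0.001195 m·K/W
R_vermiculite board = ΣR − ΣR_known = 1.099 − 0.001195 = 1.098 m·K/W
ln(r₂/r₁)/(2πk) = 1.098 ⇒ k = 0.5253/(2π·1.098) = 0.0761 W/m·K

k = 0.0761 W/m·K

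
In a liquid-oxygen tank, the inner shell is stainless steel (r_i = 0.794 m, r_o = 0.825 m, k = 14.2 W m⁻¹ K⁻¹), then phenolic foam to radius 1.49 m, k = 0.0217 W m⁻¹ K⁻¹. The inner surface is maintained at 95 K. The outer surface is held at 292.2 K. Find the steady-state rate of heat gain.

Resistance network (inner→outer):
  R_stainless steel = (1/0.794 − 1/0.825)/(4πk) = 0.04732/(4π·14.2) = 2.652×10^-4 K/W
  R_phenolic foam = (1/0.825 − 1/1.49)/(4πk) = 0.5410/(4π·0.0217) = 1.984 K/W
ΣR = 2.652×10^-4 + 1.984 = 1.984 K/W
Q = ΔT/ΣR = (95 K − 292.2 K)/1.984 = -99.4 W
(Negative Q ⇒ heat flows inward; heat gain = 99.4 W.)

Q = 99.4 W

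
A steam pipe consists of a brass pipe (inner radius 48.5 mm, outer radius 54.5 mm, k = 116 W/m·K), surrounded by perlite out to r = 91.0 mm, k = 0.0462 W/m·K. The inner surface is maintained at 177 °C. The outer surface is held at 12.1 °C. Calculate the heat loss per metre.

Q' = 93.4 W/m

Series thermal resistances, inner to outer:
  R'_brass = ln(0.0545/0.0485)/(2πk) = 0.1166/(2π·116) = 1.600×10^-4 m·K/W
  R'_perlite = ln(0.0910/0.0545)/(2πk) = 0.5127/(2π·0.0462) = 1.766 m·K/W
ΣR = 1.600×10^-4 + 1.766 = 1.766 m·K/W
Q' = ΔT/ΣR = (177 °C − 12.1 °C)/1.766 = 93.4 W/m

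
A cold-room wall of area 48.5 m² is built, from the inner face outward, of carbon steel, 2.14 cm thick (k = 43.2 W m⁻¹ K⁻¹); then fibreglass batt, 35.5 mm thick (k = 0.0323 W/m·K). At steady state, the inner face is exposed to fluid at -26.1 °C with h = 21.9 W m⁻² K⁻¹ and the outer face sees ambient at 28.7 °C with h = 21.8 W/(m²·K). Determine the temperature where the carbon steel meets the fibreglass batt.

Treat each layer as a resistance in series:
  R_conv,in = 1/(hA) = 1/(21.9·48.5) = 9.415×10^-4 K/W
  R_carbon steel = L/(kA) = 0.0214/(43.2·48.5) = 1.021×10^-5 K/W
  R_fibreglass batt = L/(kA) = 0.0355/(0.0323·48.5) = 0.02266 K/W
  R_conv,out = 1/(hA) = 1/(21.8·48.5) = 9.458×10^-4 K/W
ΣR = 9.415×10^-4 + 1.021×10^-5 + 0.02266 + 9.458×10^-4 = 0.02456 K/W
Q = ΔT/ΣR = (-26.1 °C − 28.7 °C)/0.02456 = -2231 W
From the inner boundary to the carbon steel/fibreglass batt interface, ΣR_partial = 9.517×10^-4 K/W.
T_interface = T_in − Q·ΣR_partial = -26.1 °C − (-2231)(9.517×10^-4) = -24.0 °C

T = -24.0 °C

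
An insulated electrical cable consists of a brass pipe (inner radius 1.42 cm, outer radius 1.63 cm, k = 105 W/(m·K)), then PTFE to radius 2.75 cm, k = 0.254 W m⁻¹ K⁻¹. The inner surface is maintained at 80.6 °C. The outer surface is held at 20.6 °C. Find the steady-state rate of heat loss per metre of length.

Resistance network (inner→outer):
  R'_brass = ln(0.0163/0.0142)/(2πk) = 0.1379/(2π·105) = 2.091×10^-4 m·K/W
  R'_PTFE = ln(0.0275/0.0163)/(2πk) = 0.5230/(2π·0.254) = 0.3277 m·K/W
ΣR = 2.091×10^-4 + 0.3277 = 0.3279 m·K/W
Q' = ΔT/ΣR = (80.6 °C − 20.6 °C)/0.3279 = 183 W/m

Q' = 183 W/m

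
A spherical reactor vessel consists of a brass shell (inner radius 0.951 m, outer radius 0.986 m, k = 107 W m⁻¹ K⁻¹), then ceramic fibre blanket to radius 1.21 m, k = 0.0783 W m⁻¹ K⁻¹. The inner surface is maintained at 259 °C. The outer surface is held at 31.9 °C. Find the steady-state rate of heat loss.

Q = 1190 W

Resistance network (inner→outer):
  R_brass = (1/0.951 − 1/0.986)/(4πk) = 0.03733/(4π·107) = 2.776×10^-5 K/W
  R_ceramic fibre blanket = (1/0.986 − 1/1.21)/(4πk) = 0.1878/(4π·0.0783) = 0.1908 K/W
ΣR = 2.776×10^-5 + 0.1908 = 0.1908 K/W
Q = ΔT/ΣR = (259 °C − 31.9 °C)/0.1908 = 1190 W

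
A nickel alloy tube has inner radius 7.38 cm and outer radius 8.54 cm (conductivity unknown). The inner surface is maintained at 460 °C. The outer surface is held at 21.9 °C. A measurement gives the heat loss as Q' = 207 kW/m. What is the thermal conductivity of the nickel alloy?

k = 11.0 W/m·K

ΣR = ΔT/Q' = |460 − 21.9|/2.07×10^5 = 0.002116 m·K/W
ln(r₂/r₁)/(2πk) = 0.002116 ⇒ k = 0.1460/(2π·0.002116) = 11.0 W/m·K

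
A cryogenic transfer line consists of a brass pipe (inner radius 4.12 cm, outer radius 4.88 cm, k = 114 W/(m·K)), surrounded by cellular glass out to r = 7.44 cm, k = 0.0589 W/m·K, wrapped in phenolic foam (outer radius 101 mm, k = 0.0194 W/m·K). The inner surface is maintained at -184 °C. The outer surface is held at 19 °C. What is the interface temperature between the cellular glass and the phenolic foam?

Resistance network (inner→outer):
  R'_brass = ln(0.0488/0.0412)/(2πk) = 0.1693/(2π·114) = 2.363×10^-4 m·K/W
  R'_cellular glass = ln(0.0744/0.0488)/(2πk) = 0.4217/(2π·0.0589) = 1.140 m·K/W
  R'_phenolic foam = ln(0.101/0.0744)/(2πk) = 0.3057/(2π·0.0194) = 2.508 m·K/W
ΣR = 2.363×10^-4 + 1.140 + 2.508 = 3.648 m·K/W
Q' = ΔT/ΣR = (-184 °C − 19 °C)/3.648 = -55.65 W/m
From the inner boundary to the cellular glass/phenolic foam interface, ΣR_partial = 1.140 m·K/W.
T_interface = T_in − Q'·ΣR_partial = -184 °C − (-55.65)(1.140) = -121 °C

T = -121 °C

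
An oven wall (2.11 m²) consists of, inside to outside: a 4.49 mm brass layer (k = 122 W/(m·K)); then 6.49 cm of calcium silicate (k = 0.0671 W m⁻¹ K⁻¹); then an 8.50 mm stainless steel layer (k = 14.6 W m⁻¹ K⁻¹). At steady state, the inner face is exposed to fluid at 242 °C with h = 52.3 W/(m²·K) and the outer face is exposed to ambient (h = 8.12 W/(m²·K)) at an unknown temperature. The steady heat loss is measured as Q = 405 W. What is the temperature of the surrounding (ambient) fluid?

T_out = 28.9 °C

Series resistances:
  R_conv,in = 1/(hA) = 1/(52.3·2.11) = 0.009062 K/W
  R_brass = L/(kA) = 0.00449/(122·2.11) = 1.744×10^-5 K/W
  R_calcium silicate = L/(kA) = 0.0649/(0.0671·2.11) = 0.4584 K/W
  R_stainless steel = L/(kA) = 0.00850/(14.6·2.11) = 2.759×10^-4 K/W
  R_conv,out = 1/(hA) = 1/(8.12·2.11) = 0.05837 K/W
ΣR = 0.5261 K/W
ΔT = Q·ΣR = 405 × 0.5261 = 213.1 K
Heat flows outward, so T_out = T_in − ΔT = 242 − 213.1 = 28.9 °C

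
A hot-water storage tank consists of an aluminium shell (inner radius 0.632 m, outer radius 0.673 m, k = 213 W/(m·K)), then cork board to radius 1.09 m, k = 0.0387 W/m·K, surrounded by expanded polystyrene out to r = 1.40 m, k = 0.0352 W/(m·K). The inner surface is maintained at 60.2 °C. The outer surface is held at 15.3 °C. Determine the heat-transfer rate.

Q = 27.6 W

Series thermal resistances, inner to outer:
  R_aluminium = (1/0.632 − 1/0.673)/(4πk) = 0.09639/(4π·213) = 3.601×10^-5 K/W
  R_cork board = (1/0.673 − 1/1.09)/(4πk) = 0.5685/(4π·0.0387) = 1.169 K/W
  R_expanded polystyrene = (1/1.09 − 1/1.40)/(4πk) = 0.2031/(4π·0.0352) = 0.4593 K/W
ΣR = 3.601×10^-5 + 1.169 + 0.4593 = 1.628 K/W
Q = ΔT/ΣR = (60.2 °C − 15.3 °C)/1.628 = 27.6 W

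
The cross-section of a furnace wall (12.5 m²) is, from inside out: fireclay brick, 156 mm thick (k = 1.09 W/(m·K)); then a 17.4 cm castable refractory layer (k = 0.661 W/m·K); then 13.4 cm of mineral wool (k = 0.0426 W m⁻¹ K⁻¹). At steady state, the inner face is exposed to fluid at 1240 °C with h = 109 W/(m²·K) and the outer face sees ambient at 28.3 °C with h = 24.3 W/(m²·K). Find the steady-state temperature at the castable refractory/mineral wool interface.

Treat each layer as a resistance in series:
  R_conv,in = 1/(hA) = 1/(109·12.5) = 7.339×10^-4 K/W
  R_fireclay brick = L/(kA) = 0.156/(1.09·12.5) = 0.01145 K/W
  R_castable refractory = L/(kA) = 0.174/(0.661·12.5) = 0.02106 K/W
  R_mineral wool = L/(kA) = 0.134/(0.0426·12.5) = 0.2516 K/W
  R_conv,out = 1/(hA) = 1/(24.3·12.5) = 0.003292 K/W
ΣR = 7.339×10^-4 + 0.01145 + 0.02106 + 0.2516 + 0.003292 = 0.2881 K/W
Q = ΔT/ΣR = (1240 °C − 28.3 °C)/0.2881 = 4206 W
From the inner boundary to the castable refractory/mineral wool interface, ΣR_partial = 0.03324 K/W.
T_interface = T_in − Q·ΣR_partial = 1240 °C − (4206)(0.03324) = 1100 °C

T = 1100 °C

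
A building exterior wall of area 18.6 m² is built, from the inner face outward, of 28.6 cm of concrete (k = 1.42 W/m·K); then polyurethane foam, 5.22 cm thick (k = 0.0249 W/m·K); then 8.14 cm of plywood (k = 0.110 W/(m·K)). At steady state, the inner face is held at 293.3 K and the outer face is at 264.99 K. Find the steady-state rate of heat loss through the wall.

Treat each layer as a resistance in series:
  R_concrete = L/(kA) = 0.286/(1.42·18.6) = 0.01083 K/W
  R_polyurethane foam = L/(kA) = 0.0522/(0.0249·18.6) = 0.1127 K/W
  R_plywood = L/(kA) = 0.0814/(0.110·18.6) = 0.03978 K/W
ΣR = 0.01083 + 0.1127 + 0.03978 = 0.1633 K/W
Q = ΔT/ΣR = (293.3 K − 264.99 K)/0.1633 = 173 W

Q = 173 W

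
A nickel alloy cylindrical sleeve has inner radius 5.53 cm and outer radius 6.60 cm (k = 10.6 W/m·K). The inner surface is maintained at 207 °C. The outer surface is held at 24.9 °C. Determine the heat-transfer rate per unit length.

Q' = 68.6 kW/m

Q' = 2πk·ΔT/ln(r₂/r₁) = 2π × 10.6 × 182.1 / ln(0.0660/0.0553) = 68600 W/m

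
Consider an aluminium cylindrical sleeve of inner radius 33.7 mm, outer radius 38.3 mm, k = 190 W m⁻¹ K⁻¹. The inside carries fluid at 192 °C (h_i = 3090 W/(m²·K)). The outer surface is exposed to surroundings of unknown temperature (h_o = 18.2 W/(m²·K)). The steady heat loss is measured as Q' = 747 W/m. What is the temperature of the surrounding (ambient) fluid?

Sum the resistances:
  R'_conv,in = 1/(2πr h) = 1/(2π·0.0337·3090) = 0.001528 m·K/W
  R'_aluminium = ln(0.0383/0.0337)/(2πk) = 0.1280/(2π·190) = 1.072×10^-4 m·K/W
  R'_conv,out = 1/(2πr h) = 1/(2π·0.0383·18.2) = 0.2283 m·K/W
ΣR = 0.2300 m·K/W
ΔT = Q'·ΣR = 747 × 0.2300 = 171.8 K
Heat flows outward, so T_out = T_in − ΔT = 192 − 171.8 = 20.2 °C

T_out = 20.2 °C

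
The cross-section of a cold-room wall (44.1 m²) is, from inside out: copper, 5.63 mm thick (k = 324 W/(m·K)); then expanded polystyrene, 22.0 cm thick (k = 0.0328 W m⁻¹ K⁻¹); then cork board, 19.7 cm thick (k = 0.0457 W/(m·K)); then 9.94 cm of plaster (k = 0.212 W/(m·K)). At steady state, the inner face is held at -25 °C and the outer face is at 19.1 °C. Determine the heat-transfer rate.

Resistance network (inner→outer):
  R_copper = L/(kA) = 0.00563/(324·44.1) = 3.940×10^-7 K/W
  R_expanded polystyrene = L/(kA) = 0.220/(0.0328·44.1) = 0.1521 K/W
  R_cork board = L/(kA) = 0.197/(0.0457·44.1) = 0.09775 K/W
  R_plaster = L/(kA) = 0.0994/(0.212·44.1) = 0.01063 K/W
ΣR = 3.940×10^-7 + 0.1521 + 0.09775 + 0.01063 = 0.2605 K/W
Q = ΔT/ΣR = (-25 °C − 19.1 °C)/0.2605 = -169 W
(Negative Q ⇒ heat flows inward; heat gain = 169 W.)

Q = 169 W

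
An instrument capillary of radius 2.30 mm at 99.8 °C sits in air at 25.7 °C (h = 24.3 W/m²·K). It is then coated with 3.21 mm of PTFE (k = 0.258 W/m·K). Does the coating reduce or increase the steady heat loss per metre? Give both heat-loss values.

Critical radius for a cylinder: r_cr = k/h = 0.0106 m = 1.06 cm.
Outer radius after coating: r₂ = 0.00230 + 0.00321 = 0.00551 m.
Since r₁ < r_cr and r₂ ≤ r_cr, the coating moves toward the maximum at r_cr — heat loss rises.
Bare: R = 1/(2πr₁h) = 2.848 m·K/W; Q = 74.1/2.848 = 26.0 W/m.
Coated: R = R_cond + R_conv = 1.728 m·K/W; Q = 74.1/1.728 = 42.9 W/m.

increases: 26.0 → 42.9 W/m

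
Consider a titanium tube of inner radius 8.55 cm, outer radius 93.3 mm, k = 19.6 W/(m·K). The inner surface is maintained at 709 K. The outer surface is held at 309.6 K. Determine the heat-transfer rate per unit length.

Q' = 5.63×10^5 W/m

Q' = 2πk·ΔT/ln(r₂/r₁) = 2π × 19.6 × 399.4 / ln(0.0933/0.0855) = 5.63×10^5 W/m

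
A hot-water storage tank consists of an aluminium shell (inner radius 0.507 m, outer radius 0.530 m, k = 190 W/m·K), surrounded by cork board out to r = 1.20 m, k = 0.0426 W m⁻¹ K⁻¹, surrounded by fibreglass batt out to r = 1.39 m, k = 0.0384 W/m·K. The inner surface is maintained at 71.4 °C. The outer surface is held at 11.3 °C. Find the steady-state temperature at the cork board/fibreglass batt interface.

T = 17.7 °C

Resistance network (inner→outer):
  R_aluminium = (1/0.507 − 1/0.530)/(4πk) = 0.08559/(4π·190) = 3.585×10^-5 K/W
  R_cork board = (1/0.530 − 1/1.20)/(4πk) = 1.053/(4π·0.0426) = 1.968 K/W
  R_fibreglass batt = (1/1.20 − 1/1.39)/(4πk) = 0.1139/(4π·0.0384) = 0.2361 K/W
ΣR = 3.585×10^-5 + 1.968 + 0.2361 = 2.204 K/W
Q = ΔT/ΣR = (71.4 °C − 11.3 °C)/2.204 = 27.27 W
From the inner boundary to the cork board/fibreglass batt interface, ΣR_partial = 1.968 K/W.
T_interface = T_in − Q·ΣR_partial = 71.4 °C − (27.27)(1.968) = 17.7 °C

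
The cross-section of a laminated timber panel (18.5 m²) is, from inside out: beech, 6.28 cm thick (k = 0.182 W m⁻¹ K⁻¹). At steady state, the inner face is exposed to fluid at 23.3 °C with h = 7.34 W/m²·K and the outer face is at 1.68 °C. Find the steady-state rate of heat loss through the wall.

Resistance network (inner→outer):
  R_conv,in = 1/(hA) = 1/(7.34·18.5) = 0.007364 K/W
  R_beech = L/(kA) = 0.0628/(0.182·18.5) = 0.01865 K/W
ΣR = 0.007364 + 0.01865 = 0.02601 K/W
Q = ΔT/ΣR = (23.3 °C − 1.68 °C)/0.02601 = 831 W

Q = 831 W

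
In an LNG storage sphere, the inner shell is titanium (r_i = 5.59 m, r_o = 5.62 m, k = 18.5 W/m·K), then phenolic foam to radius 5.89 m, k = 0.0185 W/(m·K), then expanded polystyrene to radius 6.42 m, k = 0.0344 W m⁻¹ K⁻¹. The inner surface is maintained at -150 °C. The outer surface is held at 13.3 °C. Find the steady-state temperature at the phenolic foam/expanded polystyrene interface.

Treat each layer as a resistance in series:
  R_titanium = (1/5.59 − 1/5.62)/(4πk) = 9.549×10^-4/(4π·18.5) = 4.108×10^-6 K/W
  R_phenolic foam = (1/5.62 − 1/5.89)/(4πk) = 0.008157/(4π·0.0185) = 0.03509 K/W
  R_expanded polystyrene = (1/5.89 − 1/6.42)/(4πk) = 0.01402/(4π·0.0344) = 0.03242 K/W
ΣR = 4.108×10^-6 + 0.03509 + 0.03242 = 0.06751 K/W
Q = ΔT/ΣR = (-150 °C − 13.3 °C)/0.06751 = -2419 W
From the inner boundary to the phenolic foam/expanded polystyrene interface, ΣR_partial = 0.03509 K/W.
T_interface = T_in − Q·ΣR_partial = -150 °C − (-2419)(0.03509) = -65.1 °C

T = -65.1 °C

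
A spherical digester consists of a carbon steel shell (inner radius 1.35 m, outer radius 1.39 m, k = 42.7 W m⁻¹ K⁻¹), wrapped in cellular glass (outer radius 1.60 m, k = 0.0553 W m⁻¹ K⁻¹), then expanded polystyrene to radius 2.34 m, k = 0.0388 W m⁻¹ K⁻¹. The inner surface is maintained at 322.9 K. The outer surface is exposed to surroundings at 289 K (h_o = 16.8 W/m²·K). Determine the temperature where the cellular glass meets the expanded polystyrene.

T = 314.4 K

Series thermal resistances, inner to outer:
  R_carbon steel = (1/1.35 − 1/1.39)/(4πk) = 0.02132/(4π·42.7) = 3.973×10^-5 K/W
  R_cellular glass = (1/1.39 − 1/1.60)/(4πk) = 0.09442/(4π·0.0553) = 0.1359 K/W
  R_expanded polystyrene = (1/1.60 − 1/2.34)/(4πk) = 0.1976/(4π·0.0388) = 0.4054 K/W
  R_conv,out = 1/(4πr²h) = 1/(4π·2.34²·16.8) = 8.651×10^-4 K/W
ΣR = 3.973×10^-5 + 0.1359 + 0.4054 + 8.651×10^-4 = 0.5422 K/W
Q = ΔT/ΣR = (322.9 K − 289 K)/0.5422 = 62.52 W
From the inner boundary to the cellular glass/expanded polystyrene interface, ΣR_partial = 0.1359 K/W.
T_interface = T_in − Q·ΣR_partial = 322.9 K − (62.52)(0.1359) = 314.4 K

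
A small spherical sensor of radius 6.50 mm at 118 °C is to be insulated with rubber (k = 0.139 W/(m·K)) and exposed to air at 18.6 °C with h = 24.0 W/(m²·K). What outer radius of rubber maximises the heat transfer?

For a sphere, r_cr = 2k_ins/h = 2·0.139/24.0 = 0.0116 m = 1.16 cm

r_cr = 1.16 cm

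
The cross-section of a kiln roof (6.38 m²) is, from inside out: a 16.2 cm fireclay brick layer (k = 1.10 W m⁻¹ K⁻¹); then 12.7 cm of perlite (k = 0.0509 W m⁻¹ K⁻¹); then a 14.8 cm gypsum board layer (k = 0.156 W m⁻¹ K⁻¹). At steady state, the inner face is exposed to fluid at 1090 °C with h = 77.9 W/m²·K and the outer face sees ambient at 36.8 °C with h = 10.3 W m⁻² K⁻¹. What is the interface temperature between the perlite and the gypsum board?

Treat each layer as a resistance in series:
  R_conv,in = 1/(hA) = 1/(77.9·6.38) = 0.002012 K/W
  R_fireclay brick = L/(kA) = 0.162/(1.10·6.38) = 0.02308 K/W
  R_perlite = L/(kA) = 0.127/(0.0509·6.38) = 0.3911 K/W
  R_gypsum board = L/(kA) = 0.148/(0.156·6.38) = 0.1487 K/W
  R_conv,out = 1/(hA) = 1/(10.3·6.38) = 0.01522 K/W
ΣR = 0.002012 + 0.02308 + 0.3911 + 0.1487 + 0.01522 = 0.5801 K/W
Q = ΔT/ΣR = (1090 °C − 36.8 °C)/0.5801 = 1816 W
From the inner boundary to the perlite/gypsum board interface, ΣR_partial = 0.4162 K/W.
T_interface = T_in − Q·ΣR_partial = 1090 °C − (1816)(0.4162) = 334 °C

T = 334 °C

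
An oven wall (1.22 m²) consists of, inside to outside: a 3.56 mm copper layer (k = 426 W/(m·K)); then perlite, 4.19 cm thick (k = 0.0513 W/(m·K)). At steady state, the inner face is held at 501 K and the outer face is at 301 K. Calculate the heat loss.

Q = 299 W

Treat each layer as a resistance in series:
  R_copper = L/(kA) = 0.00356/(426·1.22) = 6.850×10^-6 K/W
  R_perlite = L/(kA) = 0.0419/(0.0513·1.22) = 0.6695 K/W
ΣR = 6.850×10^-6 + 0.6695 = 0.6695 K/W
Q = ΔT/ΣR = (501 K − 301 K)/0.6695 = 299 W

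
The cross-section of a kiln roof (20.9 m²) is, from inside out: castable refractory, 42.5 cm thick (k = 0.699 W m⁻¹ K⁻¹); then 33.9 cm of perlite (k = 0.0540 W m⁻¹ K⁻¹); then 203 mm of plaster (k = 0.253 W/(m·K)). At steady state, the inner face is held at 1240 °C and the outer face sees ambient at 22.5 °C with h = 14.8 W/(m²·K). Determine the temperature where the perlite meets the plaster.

T = 159 °C

Treat each layer as a resistance in series:
  R_castable refractory = L/(kA) = 0.425/(0.699·20.9) = 0.02909 K/W
  R_perlite = L/(kA) = 0.339/(0.0540·20.9) = 0.3004 K/W
  R_plaster = L/(kA) = 0.203/(0.253·20.9) = 0.03839 K/W
  R_conv,out = 1/(hA) = 1/(14.8·20.9) = 0.003233 K/W
ΣR = 0.02909 + 0.3004 + 0.03839 + 0.003233 = 0.3711 K/W
Q = ΔT/ΣR = (1240 °C − 22.5 °C)/0.3711 = 3281 W
From the inner boundary to the perlite/plaster interface, ΣR_partial = 0.3295 K/W.
T_interface = T_in − Q·ΣR_partial = 1240 °C − (3281)(0.3295) = 159 °C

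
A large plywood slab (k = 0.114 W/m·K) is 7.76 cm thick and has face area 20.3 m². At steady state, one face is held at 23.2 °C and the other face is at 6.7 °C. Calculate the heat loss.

Q = 492 W

Q = kA·ΔT/L = 0.114 × 20.3 × |23.2 °C − 6.7 °C| / 0.0776 = 492 W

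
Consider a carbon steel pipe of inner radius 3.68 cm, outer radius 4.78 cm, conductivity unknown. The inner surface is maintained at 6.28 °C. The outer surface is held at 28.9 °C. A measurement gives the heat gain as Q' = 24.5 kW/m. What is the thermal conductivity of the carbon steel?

ΣR = ΔT/Q' = |6.28 − 28.9|/24500 = 9.233×10^-4 m·K/W
ln(r₂/r₁)/(2πk) = 9.233×10^-4 ⇒ k = 0.2615/(2π·9.233×10^-4) = 45.1 W/m·K

k = 45.1 W/m·K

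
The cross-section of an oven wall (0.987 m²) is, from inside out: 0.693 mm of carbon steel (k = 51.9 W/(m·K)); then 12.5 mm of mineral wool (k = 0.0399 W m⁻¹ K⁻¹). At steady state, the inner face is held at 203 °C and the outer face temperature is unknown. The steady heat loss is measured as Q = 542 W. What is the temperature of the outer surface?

Sum the resistances:
  R_carbon steel = L/(kA) = 6.93×10^-4/(51.9·0.987) = 1.353×10^-5 K/W
  R_mineral wool = L/(kA) = 0.0125/(0.0399·0.987) = 0.3174 K/W
ΣR = 0.3174 K/W
ΔT = Q·ΣR = 542 × 0.3174 = 172.0 K
Heat flows outward, so T_out = T_in − ΔT = 203 − 172.0 = 31.0 °C

T_out = 31.0 °C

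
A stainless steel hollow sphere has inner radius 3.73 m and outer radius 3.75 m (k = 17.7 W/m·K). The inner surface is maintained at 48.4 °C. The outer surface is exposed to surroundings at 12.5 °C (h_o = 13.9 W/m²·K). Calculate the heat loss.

Treat each layer as a resistance in series:
  R_stainless steel = (1/3.73 − 1/3.75)/(4πk) = 0.001430/(4π·17.7) = 6.428×10^-6 K/W
  R_conv,out = 1/(4πr²h) = 1/(4π·3.75²·13.9) = 4.071×10^-4 K/W
ΣR = 6.428×10^-6 + 4.071×10^-4 = 4.135×10^-4 K/W
Q = ΔT/ΣR = (48.4 °C − 12.5 °C)/4.135×10^-4 = 86800 W

Q = 86.8 kW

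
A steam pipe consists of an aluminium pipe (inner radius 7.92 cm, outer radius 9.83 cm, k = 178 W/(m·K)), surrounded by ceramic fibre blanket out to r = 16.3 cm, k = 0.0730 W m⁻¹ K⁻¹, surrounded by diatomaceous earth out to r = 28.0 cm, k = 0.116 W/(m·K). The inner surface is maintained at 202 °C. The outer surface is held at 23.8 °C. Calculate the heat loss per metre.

Resistance network (inner→outer):
  R'_aluminium = ln(0.0983/0.0792)/(2πk) = 0.2160/(2π·178) = 1.932×10^-4 m·K/W
  R'_ceramic fibre blanket = ln(0.163/0.0983)/(2πk) = 0.5057/(2π·0.0730) = 1.103 m·K/W
  R'_diatomaceous earth = ln(0.280/0.163)/(2πk) = 0.5410/(2π·0.116) = 0.7423 m·K/W
ΣR = 1.932×10^-4 + 1.103 + 0.7423 = 1.845 m·K/W
Q' = ΔT/ΣR = (202 °C − 23.8 °C)/1.845 = 96.6 W/m

Q' = 96.6 W/m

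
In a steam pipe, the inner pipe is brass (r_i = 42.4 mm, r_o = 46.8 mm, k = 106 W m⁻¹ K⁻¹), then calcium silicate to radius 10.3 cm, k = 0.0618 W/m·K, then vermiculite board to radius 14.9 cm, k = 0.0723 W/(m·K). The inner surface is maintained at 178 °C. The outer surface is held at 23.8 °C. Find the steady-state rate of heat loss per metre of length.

Resistance network (inner→outer):
  R'_brass = ln(0.0468/0.0424)/(2πk) = 0.09873/(2π·106) = 1.482×10^-4 m·K/W
  R'_calcium silicate = ln(0.103/0.0468)/(2πk) = 0.7888/(2π·0.0618) = 2.032 m·K/W
  R'_vermiculite board = ln(0.149/0.103)/(2πk) = 0.3692/(2π·0.0723) = 0.8128 m·K/W
ΣR = 1.482×10^-4 + 2.032 + 0.8128 = 2.845 m·K/W
Q' = ΔT/ΣR = (178 °C − 23.8 °C)/2.845 = 54.2 W/m

Q' = 54.2 W/m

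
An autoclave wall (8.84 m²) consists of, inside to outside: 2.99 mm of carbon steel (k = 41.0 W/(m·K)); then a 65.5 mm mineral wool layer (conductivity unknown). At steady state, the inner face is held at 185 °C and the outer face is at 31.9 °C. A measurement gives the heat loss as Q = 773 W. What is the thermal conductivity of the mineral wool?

ΣR = ΔT/Q = |185 − 31.9|/773 = 0.1981 K/W
Known resistances:
  R_carbon steel = L/(kA) = 0.00299/(41.0·8.84) = 8.250×10^-6 K/W
R_mineral wool = ΣR − ΣR_known = 0.1981 − 8.250×10^-6 = 0.1981 K/W
L/(kA) = 0.1981 ⇒ k = 0.0655/(0.1981·8.84) = 0.0374 W/m·K

k = 0.0374 W/m·K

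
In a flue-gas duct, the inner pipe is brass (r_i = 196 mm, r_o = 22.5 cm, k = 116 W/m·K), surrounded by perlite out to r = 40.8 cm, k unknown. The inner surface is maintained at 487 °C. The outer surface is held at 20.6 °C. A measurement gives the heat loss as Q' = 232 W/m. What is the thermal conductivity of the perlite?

ΣR = ΔT/Q' = |487 − 20.6|/232 = 2.010 m·K/W
Known resistances:
  R'_brass = ln(0.225/0.196)/(2πk) = 0.1380/(2π·116) = 1.893×10^-4 m·K/W
R_perlite = ΣR − ΣR_known = 2.010 − 1.893×10^-4 = 2.010 m·K/W
ln(r₂/r₁)/(2πk) = 2.010 ⇒ k = 0.5952/(2π·2.010) = 0.0471 W/m·K

k = 0.0471 W/m·K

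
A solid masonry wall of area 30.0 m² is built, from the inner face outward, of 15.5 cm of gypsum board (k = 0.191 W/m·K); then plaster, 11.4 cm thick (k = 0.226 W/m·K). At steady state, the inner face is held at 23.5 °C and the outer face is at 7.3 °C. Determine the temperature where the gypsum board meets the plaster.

T = 13.5 °C

Series thermal resistances, inner to outer:
  R_gypsum board = L/(kA) = 0.155/(0.191·30.0) = 0.02705 K/W
  R_plaster = L/(kA) = 0.114/(0.226·30.0) = 0.01681 K/W
ΣR = 0.02705 + 0.01681 = 0.04386 K/W
Q = ΔT/ΣR = (23.5 °C − 7.3 °C)/0.04386 = 369.4 W
From the inner boundary to the gypsum board/plaster interface, ΣR_partial = 0.02705 K/W.
T_interface = T_in − Q·ΣR_partial = 23.5 °C − (369.4)(0.02705) = 13.5 °C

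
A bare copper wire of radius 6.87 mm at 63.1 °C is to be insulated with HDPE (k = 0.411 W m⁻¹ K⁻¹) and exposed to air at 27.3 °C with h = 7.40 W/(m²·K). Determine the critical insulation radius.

r_cr = 5.55 cm

For a cylinder, r_cr = k_ins/h = 0.411/7.40 = 0.0555 m = 5.55 cm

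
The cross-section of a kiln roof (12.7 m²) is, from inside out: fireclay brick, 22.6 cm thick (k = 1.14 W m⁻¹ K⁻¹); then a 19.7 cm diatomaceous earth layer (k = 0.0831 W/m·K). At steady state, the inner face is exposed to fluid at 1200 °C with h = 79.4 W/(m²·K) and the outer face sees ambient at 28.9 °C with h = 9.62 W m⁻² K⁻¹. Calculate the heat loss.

Series thermal resistances, inner to outer:
  R_conv,in = 1/(hA) = 1/(79.4·12.7) = 9.917×10^-4 K/W
  R_fireclay brick = L/(kA) = 0.226/(1.14·12.7) = 0.01561 K/W
  R_diatomaceous earth = L/(kA) = 0.197/(0.0831·12.7) = 0.1867 K/W
  R_conv,out = 1/(hA) = 1/(9.62·12.7) = 0.008185 K/W
ΣR = 9.917×10^-4 + 0.01561 + 0.1867 + 0.008185 = 0.2115 K/W
Q = ΔT/ΣR = (1200 °C − 28.9 °C)/0.2115 = 5540 W

Q = 5.54 kW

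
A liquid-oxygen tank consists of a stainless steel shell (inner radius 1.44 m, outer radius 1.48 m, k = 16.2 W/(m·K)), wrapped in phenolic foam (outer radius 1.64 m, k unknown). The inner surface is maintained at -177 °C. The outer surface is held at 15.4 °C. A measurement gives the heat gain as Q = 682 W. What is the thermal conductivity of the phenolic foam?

ΣR = ΔT/Q = |-177 − 15.4|/682 = 0.2821 K/W
Known resistances:
  R_stainless steel = (1/1.44 − 1/1.48)/(4πk) = 0.01877/(4π·16.2) = 9.220×10^-5 K/W
R_phenolic foam = ΣR − ΣR_known = 0.2821 − 9.220×10^-5 = 0.2820 K/W
(1/r₁−1/r₂)/(4πk) = 0.2820 ⇒ k = 0.06592/(4π·0.2820) = 0.0186 W/m·K

k = 0.0186 W/m·K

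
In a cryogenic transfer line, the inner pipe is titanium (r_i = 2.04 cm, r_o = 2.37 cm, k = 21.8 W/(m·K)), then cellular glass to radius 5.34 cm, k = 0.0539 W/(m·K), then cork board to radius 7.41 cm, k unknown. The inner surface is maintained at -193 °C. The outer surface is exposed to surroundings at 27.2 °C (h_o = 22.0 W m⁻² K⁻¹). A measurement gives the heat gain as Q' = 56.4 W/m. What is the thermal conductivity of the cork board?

ΣR = ΔT/Q' = |-193 − 27.2|/56.4 = 3.904 m·K/W
Known resistances:
  R'_titanium = ln(0.0237/0.0204)/(2πk) = 0.1499/(2π·21.8) = 0.001095 m·K/W
  R'_cellular glass = ln(0.0534/0.0237)/(2πk) = 0.8123/(2π·0.0539) = 2.399 m·K/W
  R'_conv,out = 1/(2πr h) = 1/(2π·0.0741·22.0) = 0.09763 m·K/W
R_cork board = ΣR − ΣR_known = 3.904 − 2.498 = 1.406 m·K/W
ln(r₂/r₁)/(2πk) = 1.406 ⇒ k = 0.3276/(2π·1.406) = 0.0371 W/m·K

k = 0.0371 W/m·K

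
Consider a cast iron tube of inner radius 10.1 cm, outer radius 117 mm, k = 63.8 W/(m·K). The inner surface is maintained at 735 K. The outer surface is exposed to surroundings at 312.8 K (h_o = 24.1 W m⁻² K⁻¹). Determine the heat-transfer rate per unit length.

Series thermal resistances, inner to outer:
  R'_cast iron = ln(0.117/0.101)/(2πk) = 0.1471/(2π·63.8) = 3.668×10^-4 m·K/W
  R'_conv,out = 1/(2πr h) = 1/(2π·0.117·24.1) = 0.05644 m·K/W
ΣR = 3.668×10^-4 + 0.05644 = 0.05681 m·K/W
Q' = ΔT/ΣR = (735 K − 312.8 K)/0.05681 = 7430 W/m

Q' = 7.43 kW/m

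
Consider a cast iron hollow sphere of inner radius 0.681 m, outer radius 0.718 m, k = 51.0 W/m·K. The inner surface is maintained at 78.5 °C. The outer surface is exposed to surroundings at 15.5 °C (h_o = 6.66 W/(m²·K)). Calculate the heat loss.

Treat each layer as a resistance in series:
  R_cast iron = (1/0.681 − 1/0.718)/(4πk) = 0.07567/(4π·51.0) = 1.181×10^-4 K/W
  R_conv,out = 1/(4πr²h) = 1/(4π·0.718²·6.66) = 0.02318 K/W
ΣR = 1.181×10^-4 + 0.02318 = 0.02330 K/W
Q = ΔT/ΣR = (78.5 °C − 15.5 °C)/0.02330 = 2700 W

Q = 2700 W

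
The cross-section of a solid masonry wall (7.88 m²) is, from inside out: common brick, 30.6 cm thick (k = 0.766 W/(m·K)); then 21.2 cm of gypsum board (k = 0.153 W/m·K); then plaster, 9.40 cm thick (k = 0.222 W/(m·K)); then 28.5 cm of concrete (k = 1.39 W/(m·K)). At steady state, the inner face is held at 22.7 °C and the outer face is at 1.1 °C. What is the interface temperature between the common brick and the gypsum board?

Resistance network (inner→outer):
  R_common brick = L/(kA) = 0.306/(0.766·7.88) = 0.05070 K/W
  R_gypsum board = L/(kA) = 0.212/(0.153·7.88) = 0.1758 K/W
  R_plaster = L/(kA) = 0.0940/(0.222·7.88) = 0.05373 K/W
  R_concrete = L/(kA) = 0.285/(1.39·7.88) = 0.02602 K/W
ΣR = 0.05070 + 0.1758 + 0.05373 + 0.02602 = 0.3063 K/W
Q = ΔT/ΣR = (22.7 °C − 1.1 °C)/0.3063 = 70.52 W
From the inner boundary to the common brick/gypsum board interface, ΣR_partial = 0.05070 K/W.
T_interface = T_in − Q·ΣR_partial = 22.7 °C − (70.52)(0.05070) = 19.1 °C

T = 19.1 °C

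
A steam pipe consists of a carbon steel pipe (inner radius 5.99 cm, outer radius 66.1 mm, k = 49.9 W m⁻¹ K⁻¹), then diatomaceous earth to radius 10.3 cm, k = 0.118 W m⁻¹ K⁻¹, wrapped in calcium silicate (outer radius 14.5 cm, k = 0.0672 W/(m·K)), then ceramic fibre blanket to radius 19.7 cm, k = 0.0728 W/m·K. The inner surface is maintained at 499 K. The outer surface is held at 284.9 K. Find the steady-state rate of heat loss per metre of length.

Q' = 103 W/m

Resistance network (inner→outer):
  R'_carbon steel = ln(0.0661/0.0599)/(2πk) = 0.09849/(2π·49.9) = 3.141×10^-4 m·K/W
  R'_diatomaceous earth = ln(0.103/0.0661)/(2πk) = 0.4436/(2π·0.118) = 0.5983 m·K/W
  R'_calcium silicate = ln(0.145/0.103)/(2πk) = 0.3420/(2π·0.0672) = 0.8100 m·K/W
  R'_ceramic fibre blanket = ln(0.197/0.145)/(2πk) = 0.3065/(2π·0.0728) = 0.6700 m·K/W
ΣR = 3.141×10^-4 + 0.5983 + 0.8100 + 0.6700 = 2.079 m·K/W
Q' = ΔT/ΣR = (499 K − 284.9 K)/2.079 = 103 W/m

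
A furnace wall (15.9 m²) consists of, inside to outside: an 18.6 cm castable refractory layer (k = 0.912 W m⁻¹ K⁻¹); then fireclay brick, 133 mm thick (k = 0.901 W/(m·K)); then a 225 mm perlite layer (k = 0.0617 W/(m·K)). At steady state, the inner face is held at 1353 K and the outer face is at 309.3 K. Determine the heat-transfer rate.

Q = 4150 W

Resistance network (inner→outer):
  R_castable refractory = L/(kA) = 0.186/(0.912·15.9) = 0.01283 K/W
  R_fireclay brick = L/(kA) = 0.133/(0.901·15.9) = 0.009284 K/W
  R_perlite = L/(kA) = 0.225/(0.0617·15.9) = 0.2294 K/W
ΣR = 0.01283 + 0.009284 + 0.2294 = 0.2515 K/W
Q = ΔT/ΣR = (1353 K − 309.3 K)/0.2515 = 4150 W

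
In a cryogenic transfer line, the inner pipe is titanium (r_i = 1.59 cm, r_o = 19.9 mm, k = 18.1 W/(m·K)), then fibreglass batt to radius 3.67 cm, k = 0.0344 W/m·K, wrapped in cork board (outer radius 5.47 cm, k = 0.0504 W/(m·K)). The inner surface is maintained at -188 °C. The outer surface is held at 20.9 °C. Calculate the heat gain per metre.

Q' = 51.0 W/m

Treat each layer as a resistance in series:
  R'_titanium = ln(0.0199/0.0159)/(2πk) = 0.2244/(2π·18.1) = 0.001973 m·K/W
  R'_fibreglass batt = ln(0.0367/0.0199)/(2πk) = 0.6121/(2π·0.0344) = 2.832 m·K/W
  R'_cork board = ln(0.0547/0.0367)/(2πk) = 0.3991/(2π·0.0504) = 1.260 m·K/W
ΣR = 0.001973 + 2.832 + 1.260 = 4.094 m·K/W
Q' = ΔT/ΣR = (-188 °C − 20.9 °C)/4.094 = -51.0 W/m
(Negative Q' ⇒ heat flows inward; heat gain = 51.0 W/m.)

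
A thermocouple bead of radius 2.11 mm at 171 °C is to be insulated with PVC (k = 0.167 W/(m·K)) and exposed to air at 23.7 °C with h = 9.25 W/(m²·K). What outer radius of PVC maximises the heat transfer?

For a sphere, r_cr = 2k_ins/h = 2·0.167/9.25 = 0.0361 m = 3.61 cm

r_cr = 3.61 cm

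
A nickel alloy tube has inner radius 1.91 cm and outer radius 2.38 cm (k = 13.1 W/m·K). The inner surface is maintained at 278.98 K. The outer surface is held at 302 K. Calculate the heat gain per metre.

Q' = 8610 W/m

Q' = 2πk·ΔT/ln(r₂/r₁) = 2π × 13.1 × 23.02 / ln(0.0238/0.0191) = 8610 W/m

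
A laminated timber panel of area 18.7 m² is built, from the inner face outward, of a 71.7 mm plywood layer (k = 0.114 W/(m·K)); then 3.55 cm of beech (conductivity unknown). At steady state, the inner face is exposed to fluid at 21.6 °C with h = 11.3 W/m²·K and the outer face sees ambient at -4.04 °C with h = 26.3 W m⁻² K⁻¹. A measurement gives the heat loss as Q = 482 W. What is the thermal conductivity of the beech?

k = 0.148 W/m·K

ΣR = ΔT/Q = |21.6 − -4.04|/482 = 0.05320 K/W
Known resistances:
  R_conv,in = 1/(hA) = 1/(11.3·18.7) = 0.004732 K/W
  R_plywood = L/(kA) = 0.0717/(0.114·18.7) = 0.03363 K/W
  R_conv,out = 1/(hA) = 1/(26.3·18.7) = 0.002033 K/W
R_beech = ΣR − ΣR_known = 0.05320 − 0.04040 = 0.01280 K/W
L/(kA) = 0.01280 ⇒ k = 0.0355/(0.01280·18.7) = 0.148 W/m·K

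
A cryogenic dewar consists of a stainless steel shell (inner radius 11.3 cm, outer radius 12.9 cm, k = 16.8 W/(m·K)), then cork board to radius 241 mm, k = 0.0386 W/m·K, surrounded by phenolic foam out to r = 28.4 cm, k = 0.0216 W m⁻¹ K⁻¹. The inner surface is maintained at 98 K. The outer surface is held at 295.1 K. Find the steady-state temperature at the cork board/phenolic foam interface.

T = 248.3 K

Treat each layer as a resistance in series:
  R_stainless steel = (1/0.113 − 1/0.129)/(4πk) = 1.098/(4π·16.8) = 0.005199 K/W
  R_cork board = (1/0.129 − 1/0.241)/(4πk) = 3.603/(4π·0.0386) = 7.427 K/W
  R_phenolic foam = (1/0.241 − 1/0.284)/(4πk) = 0.6283/(4π·0.0216) = 2.315 K/W
ΣR = 0.005199 + 7.427 + 2.315 = 9.747 K/W
Q = ΔT/ΣR = (98 K − 295.1 K)/9.747 = -20.22 W
From the inner boundary to the cork board/phenolic foam interface, ΣR_partial = 7.432 K/W.
T_interface = T_in − Q·ΣR_partial = 98 K − (-20.22)(7.432) = 248.3 K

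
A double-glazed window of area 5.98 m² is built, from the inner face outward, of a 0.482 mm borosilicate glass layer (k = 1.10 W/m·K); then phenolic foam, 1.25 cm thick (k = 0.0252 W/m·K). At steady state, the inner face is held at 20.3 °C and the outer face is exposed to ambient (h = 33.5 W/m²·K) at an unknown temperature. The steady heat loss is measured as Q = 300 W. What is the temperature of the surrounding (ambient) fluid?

T_out = -6.10 °C

Series resistances:
  R_borosilicate glass = L/(kA) = 4.82×10^-4/(1.10·5.98) = 7.327×10^-5 K/W
  R_phenolic foam = L/(kA) = 0.0125/(0.0252·5.98) = 0.08295 K/W
  R_conv,out = 1/(hA) = 1/(33.5·5.98) = 0.004992 K/W
ΣR = 0.08801 K/W
ΔT = Q·ΣR = 300 × 0.08801 = 26.40 K
Heat flows outward, so T_out = T_in − ΔT = 20.3 − 26.40 = -6.10 °C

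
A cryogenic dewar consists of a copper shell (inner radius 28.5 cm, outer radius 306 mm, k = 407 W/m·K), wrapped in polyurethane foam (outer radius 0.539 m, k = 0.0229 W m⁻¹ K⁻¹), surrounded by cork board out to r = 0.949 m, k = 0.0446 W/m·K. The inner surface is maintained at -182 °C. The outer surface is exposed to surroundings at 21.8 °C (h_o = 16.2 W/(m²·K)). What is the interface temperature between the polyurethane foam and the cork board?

T = -24.3 °C

Resistance network (inner→outer):
  R_copper = (1/0.285 − 1/0.306)/(4πk) = 0.2408/(4π·407) = 4.708×10^-5 K/W
  R_polyurethane foam = (1/0.306 − 1/0.539)/(4πk) = 1.413/(4π·0.0229) = 4.909 K/W
  R_cork board = (1/0.539 − 1/0.949)/(4πk) = 0.8015/(4π·0.0446) = 1.430 K/W
  R_conv,out = 1/(4πr²h) = 1/(4π·0.949²·16.2) = 0.005454 K/W
ΣR = 4.708×10^-5 + 4.909 + 1.430 + 0.005454 = 6.345 K/W
Q = ΔT/ΣR = (-182 °C − 21.8 °C)/6.345 = -32.12 W
From the inner boundary to the polyurethane foam/cork board interface, ΣR_partial = 4.909 K/W.
T_interface = T_in − Q·ΣR_partial = -182 °C − (-32.12)(4.909) = -24.3 °C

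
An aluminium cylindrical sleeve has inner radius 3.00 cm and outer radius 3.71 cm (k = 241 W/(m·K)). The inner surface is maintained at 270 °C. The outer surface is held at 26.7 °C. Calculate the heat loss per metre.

Q' = 1.73×10^6 W/m

Q' = 2πk·ΔT/ln(r₂/r₁) = 2π × 241 × 243.3 / ln(0.0371/0.0300) = 1.73×10^6 W/m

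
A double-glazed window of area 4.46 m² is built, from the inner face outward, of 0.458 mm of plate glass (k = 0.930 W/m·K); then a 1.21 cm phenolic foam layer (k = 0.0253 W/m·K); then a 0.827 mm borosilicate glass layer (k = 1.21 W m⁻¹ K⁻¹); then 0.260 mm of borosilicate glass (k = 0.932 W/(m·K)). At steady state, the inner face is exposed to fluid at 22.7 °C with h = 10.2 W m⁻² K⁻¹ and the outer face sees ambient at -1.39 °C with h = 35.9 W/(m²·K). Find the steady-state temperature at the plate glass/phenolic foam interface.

T = 18.8 °C

Series thermal resistances, inner to outer:
  R_conv,in = 1/(hA) = 1/(10.2·4.46) = 0.02198 K/W
  R_plate glass = L/(kA) = 4.58×10^-4/(0.930·4.46) = 1.104×10^-4 K/W
  R_phenolic foam = L/(kA) = 0.0121/(0.0253·4.46) = 0.1072 K/W
  R_borosilicate glass = L/(kA) = 8.27×10^-4/(1.21·4.46) = 1.532×10^-4 K/W
  R_borosilicate glass = L/(kA) = 2.60×10^-4/(0.932·4.46) = 6.255×10^-5 K/W
  R_conv,out = 1/(hA) = 1/(35.9·4.46) = 0.006246 K/W
ΣR = 0.02198 + 1.104×10^-4 + 0.1072 + 1.532×10^-4 + 6.255×10^-5 + 0.006246 = 0.1358 K/W
Q = ΔT/ΣR = (22.7 °C − -1.39 °C)/0.1358 = 177.4 W
From the inner boundary to the plate glass/phenolic foam interface, ΣR_partial = 0.02209 K/W.
T_interface = T_in − Q·ΣR_partial = 22.7 °C − (177.4)(0.02209) = 18.8 °C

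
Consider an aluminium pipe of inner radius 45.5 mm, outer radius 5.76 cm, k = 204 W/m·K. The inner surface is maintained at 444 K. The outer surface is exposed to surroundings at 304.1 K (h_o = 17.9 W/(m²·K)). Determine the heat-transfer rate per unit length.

Series thermal resistances, inner to outer:
  R'_aluminium = ln(0.0576/0.0455)/(2πk) = 0.2358/(2π·204) = 1.840×10^-4 m·K/W
  R'_conv,out = 1/(2πr h) = 1/(2π·0.0576·17.9) = 0.1544 m·K/W
ΣR = 1.840×10^-4 + 0.1544 = 0.1546 m·K/W
Q' = ΔT/ΣR = (444 K − 304.1 K)/0.1546 = 905 W/m

Q' = 905 W/m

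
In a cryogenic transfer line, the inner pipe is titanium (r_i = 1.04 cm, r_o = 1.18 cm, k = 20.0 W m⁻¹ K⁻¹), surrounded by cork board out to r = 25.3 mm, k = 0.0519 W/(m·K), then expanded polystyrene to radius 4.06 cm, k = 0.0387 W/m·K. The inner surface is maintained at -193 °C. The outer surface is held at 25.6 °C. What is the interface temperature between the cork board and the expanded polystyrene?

T = -73.6 °C

Series thermal resistances, inner to outer:
  R'_titanium = ln(0.0118/0.0104)/(2πk) = 0.1263/(2π·20.0) = 0.001005 m·K/W
  R'_cork board = ln(0.0253/0.0118)/(2πk) = 0.7627/(2π·0.0519) = 2.339 m·K/W
  R'_expanded polystyrene = ln(0.0406/0.0253)/(2πk) = 0.4730/(2π·0.0387) = 1.945 m·K/W
ΣR = 0.001005 + 2.339 + 1.945 = 4.285 m·K/W
Q' = ΔT/ΣR = (-193 °C − 25.6 °C)/4.285 = -51.02 W/m
From the inner boundary to the cork board/expanded polystyrene interface, ΣR_partial = 2.340 m·K/W.
T_interface = T_in − Q'·ΣR_partial = -193 °C − (-51.02)(2.340) = -73.6 °C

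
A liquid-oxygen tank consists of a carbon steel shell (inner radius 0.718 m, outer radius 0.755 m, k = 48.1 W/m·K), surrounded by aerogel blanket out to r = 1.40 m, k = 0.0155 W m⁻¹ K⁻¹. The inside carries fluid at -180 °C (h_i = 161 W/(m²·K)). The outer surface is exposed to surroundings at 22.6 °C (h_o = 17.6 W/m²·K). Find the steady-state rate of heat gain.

Q = 64.6 W

Series thermal resistances, inner to outer:
  R_conv,in = 1/(4πr²h) = 1/(4π·0.718²·161) = 9.588×10^-4 K/W
  R_carbon steel = (1/0.718 − 1/0.755)/(4πk) = 0.06825/(4π·48.1) = 1.129×10^-4 K/W
  R_aerogel blanket = (1/0.755 − 1/1.40)/(4πk) = 0.6102/(4π·0.0155) = 3.133 K/W
  R_conv,out = 1/(4πr²h) = 1/(4π·1.40²·17.6) = 0.002307 K/W
ΣR = 9.588×10^-4 + 1.129×10^-4 + 3.133 + 0.002307 = 3.136 K/W
Q = ΔT/ΣR = (-180 °C − 22.6 °C)/3.136 = -64.6 W
(Negative Q ⇒ heat flows inward; heat gain = 64.6 W.)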